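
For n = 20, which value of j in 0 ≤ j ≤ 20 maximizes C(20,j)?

10

C(20,j) is maximized at j = 20/2 = 10.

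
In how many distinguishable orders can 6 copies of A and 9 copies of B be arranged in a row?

5005

Choose positions for the A's: C(15,6) = 5005.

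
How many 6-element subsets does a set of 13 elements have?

1716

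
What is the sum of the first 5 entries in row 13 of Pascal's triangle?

1093

1 + 13 + 78 + 286 + 715 = 1093.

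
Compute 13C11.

78

C(13,11) = C(13,2) by symmetry.
C(13,2) = (13·12) / 2! = 156 / 2 = 78.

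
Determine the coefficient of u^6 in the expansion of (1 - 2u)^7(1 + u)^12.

Coefficient of u^6 = Σ_{j} C(7,j)·(-2)^j·C(12,6-j)·1^(6-j) for j from 0 to 6.
= 924 + (-11088) + 41580 + (-61600) + 36960 + (-8064) + 448 = -840.

-840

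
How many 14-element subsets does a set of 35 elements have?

2319959400

C(35,14) = (35·34·33·32·31·30·29·28·27·26·25·24·23·22) / 14! = 202250096145377280000 / 87178291200 = 2319959400.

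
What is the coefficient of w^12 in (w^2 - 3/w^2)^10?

General term: C(10,j)·(w^2)^j·(-3/w^2)^(10-j), with w-exponent 2j − 2(10−j) = 4j − 20.
Set 4j − 20 = 12: j = 8.
C(10,8) = 45; 1^8 = 1; (-3)^2 = 9.
Coefficient = 45 · 1 · 9 = 405.

405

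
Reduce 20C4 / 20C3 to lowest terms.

17/4

C(n,k+1)/C(n,k) = (n−k)/(k+1) = (20−3)/(3+1) = 17/4.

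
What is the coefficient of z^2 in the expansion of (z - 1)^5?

The general term is C(5,j)·(z)^j·(-1)^(5-j); the z^2 term has j = 2.
C(5,2) = 10.
Coefficient = C(5,2) · (-1)^3 = 10 · (-1) = -10.

-10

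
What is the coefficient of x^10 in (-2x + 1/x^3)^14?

General term: C(14,j)·(-2x)^j·(1/x^3)^(14-j), with x-exponent 1j − 3(14−j) = 4j − 42.
Set 4j − 42 = 10: j = 13.
C(14,13) = 14; (-2)^13 = -8192; 1^1 = 1.
Coefficient = 14 · (-8192) · 1 = -114688.

-114688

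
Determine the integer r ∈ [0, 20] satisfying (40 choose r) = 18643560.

C(40,r) increases on 0 ≤ r ≤ 20. C(40,6) = 3838380 and C(40,7) = 18643560, so r = 7.

7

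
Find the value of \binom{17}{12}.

6188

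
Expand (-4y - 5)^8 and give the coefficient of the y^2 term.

The general term is C(8,j)·(-4y)^j·(-5)^(8-j); the y^2 term has j = 2.
C(8,2) = 28.
Coefficient = C(8,2) · (-4)^2 · (-5)^6 = 28 · 16 · 15625 = 7000000.

7000000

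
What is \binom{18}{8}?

C(18,8) = (18·17·16·15·14·13·12·11) / 8! = 1764322560 / 40320 = 43758.

43758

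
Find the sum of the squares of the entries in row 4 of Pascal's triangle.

By Vandermonde's identity, Σ C(4,k)² = C(8,4) = 70.

70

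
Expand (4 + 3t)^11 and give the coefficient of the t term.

34603008

The general term is C(11,j)·(4)^j·(3t)^(11-j); the t^1 term has j = 10.
C(11,10) = 11.
Coefficient = C(11,10) · 4^10 · 3^1 = 11 · 1048576 · 3 = 34603008.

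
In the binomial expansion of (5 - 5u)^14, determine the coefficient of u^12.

555419921875

The general term is C(14,j)·(5)^j·(-5u)^(14-j); the u^12 term has j = 2.
C(14,2) = 91.
Coefficient = C(14,2) · 5^2 · (-5)^12 = 91 · 25 · 244140625 = 555419921875.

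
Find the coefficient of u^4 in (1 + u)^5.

The general term is C(5,j)·(1)^j·(u)^(5-j); the u^4 term has j = 1.
C(5,1) = 5.
Coefficient = C(5,1) = 5.

5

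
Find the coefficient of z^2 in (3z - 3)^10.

2657205

The general term is C(10,j)·(3z)^j·(-3)^(10-j); the z^2 term has j = 2.
C(10,2) = 45.
Coefficient = C(10,2) · 3^2 · (-3)^8 = 45 · 9 · 6561 = 2657205.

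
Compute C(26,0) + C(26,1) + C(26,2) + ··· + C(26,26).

67108864

The entries of row 26 sum to 2^26 = 67108864.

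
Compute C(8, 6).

28

C(8,6) = C(8,2) by symmetry.
C(8,2) = (8·7) / 2! = 56 / 2 = 28.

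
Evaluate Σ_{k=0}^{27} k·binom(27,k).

Since k·C(27,k) = 27·C(26,k−1), the sum is 27·2^26 = 27·67108864 = 1811939328.

1811939328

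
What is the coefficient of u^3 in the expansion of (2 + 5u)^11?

The general term is C(11,j)·(2)^j·(5u)^(11-j); the u^3 term has j = 8.
C(11,8) = 165.
Coefficient = C(11,8) · 2^8 · 5^3 = 165 · 256 · 125 = 5280000.

5280000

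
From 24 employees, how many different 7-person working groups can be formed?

346104

This is C(24,7) = 346104.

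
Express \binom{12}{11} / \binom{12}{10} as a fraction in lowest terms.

C(n,k+1)/C(n,k) = (n−k)/(k+1) = (12−10)/(10+1) = 2/11.

2/11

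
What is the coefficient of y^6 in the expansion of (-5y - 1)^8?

437500

The general term is C(8,j)·(-5y)^j·(-1)^(8-j); the y^6 term has j = 6.
C(8,6) = 28.
Coefficient = C(8,6) · (-5)^6 = 28 · 15625 = 437500.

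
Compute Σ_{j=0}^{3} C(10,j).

176

1 + 10 + 45 + 120 = 176.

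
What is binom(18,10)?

C(18,10) = C(18,8) by symmetry.
C(18,8) = (18·17·16·15·14·13·12·11) / 8! = 1764322560 / 40320 = 43758.

43758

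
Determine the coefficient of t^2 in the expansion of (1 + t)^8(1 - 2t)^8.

12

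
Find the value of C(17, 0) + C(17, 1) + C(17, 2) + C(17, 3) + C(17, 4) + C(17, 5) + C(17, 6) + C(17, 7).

1 + 17 + 136 + 680 + 2380 + 6188 + 12376 + 19448 = 41226.

41226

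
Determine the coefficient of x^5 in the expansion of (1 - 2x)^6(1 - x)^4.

-2364

Coefficient of x^5 = Σ_{j} C(6,j)·(-2)^j·C(4,5-j)·(-1)^(5-j) for j from 1 to 5.
= (-12) + (-240) + (-960) + (-960) + (-192) = -2364.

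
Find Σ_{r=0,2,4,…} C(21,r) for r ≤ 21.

1048576

Half of (1+1)^21 + (1−1)^21 gives the even-index sum: 2^20 = 1048576.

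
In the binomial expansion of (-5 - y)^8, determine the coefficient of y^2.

The general term is C(8,j)·(-5)^j·(-y)^(8-j); the y^2 term has j = 6.
C(8,6) = 28.
Coefficient = C(8,6) · (-5)^6 = 28 · 15625 = 437500.

437500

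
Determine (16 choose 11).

4368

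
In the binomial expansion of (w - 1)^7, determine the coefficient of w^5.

21

The general term is C(7,j)·(w)^j·(-1)^(7-j); the w^5 term has j = 5.
C(7,5) = 21.
Coefficient = C(7,5) = 21.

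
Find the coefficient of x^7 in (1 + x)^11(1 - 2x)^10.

Coefficient of x^7 = Σ_{j} C(11,j)·1^j·C(10,7-j)·(-2)^(7-j) for j from 0 to 7.
= (-15360) + 147840 + (-443520) + 554400 + (-316800) + 83160 + (-9240) + 330 = 810.

810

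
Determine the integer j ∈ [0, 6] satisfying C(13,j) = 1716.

C(13,j) increases on 0 ≤ j ≤ 6. C(13,5) = 1287 and C(13,6) = 1716, so j = 6.

6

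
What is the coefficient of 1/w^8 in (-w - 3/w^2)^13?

General term: C(13,j)·(-w)^j·(-3/w^2)^(13-j), with w-exponent 1j − 2(13−j) = 3j − 26.
Set 3j − 26 = -8: j = 6.
C(13,6) = 1716; (-1)^6 = 1; (-3)^7 = -2187.
Coefficient = 1716 · 1 · (-2187) = -3752892.

-3752892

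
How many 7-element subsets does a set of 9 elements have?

C(9,7) = C(9,2) by symmetry.
C(9,2) = (9·8) / 2! = 72 / 2 = 36.

36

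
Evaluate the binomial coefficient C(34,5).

C(34,5) = (34·33·32·31·30) / 5! = 33390720 / 120 = 278256.

278256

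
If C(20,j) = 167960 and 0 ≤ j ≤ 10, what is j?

C(20,j) increases on 0 ≤ j ≤ 10. C(20,8) = 125970 and C(20,9) = 167960, so j = 9.

9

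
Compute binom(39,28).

1676056044

C(39,28) = C(39,11) by symmetry.
C(39,11) = (39·38·37·36·35·34·33·32·31·30·29) / 11! = 66902793897139200 / 39916800 = 1676056044.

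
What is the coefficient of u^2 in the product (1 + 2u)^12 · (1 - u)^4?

Coefficient of u^2 = Σ_{j} C(12,j)·2^j·C(4,2-j)·(-1)^(2-j) for j from 0 to 2.
= 6 + (-96) + 264 = 174.

174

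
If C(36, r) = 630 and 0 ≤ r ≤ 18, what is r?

C(36,r) increases on 0 ≤ r ≤ 18. C(36,1) = 36 and C(36,2) = 630, so r = 2.

2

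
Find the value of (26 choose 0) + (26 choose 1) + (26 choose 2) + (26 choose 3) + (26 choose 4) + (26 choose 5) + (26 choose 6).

1 + 26 + 325 + 2600 + 14950 + 65780 + 230230 = 313912.

313912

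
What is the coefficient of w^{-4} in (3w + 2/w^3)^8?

108864

General term: C(8,j)·(3w)^j·(2/w^3)^(8-j), with w-exponent 1j − 3(8−j) = 4j − 24.
Set 4j − 24 = -4: j = 5.
C(8,5) = 56; 3^5 = 243; 2^3 = 8.
Coefficient = 56 · 243 · 8 = 108864.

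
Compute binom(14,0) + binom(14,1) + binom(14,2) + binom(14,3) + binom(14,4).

1471

1 + 14 + 91 + 364 + 1001 = 1471.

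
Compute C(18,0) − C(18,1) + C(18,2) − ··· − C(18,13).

The partial alternating sum Σ_{k=0}^{13} (−1)^k C(18,k) = (−1)^13 C(17,13) = -2380.

-2380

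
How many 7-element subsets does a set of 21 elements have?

116280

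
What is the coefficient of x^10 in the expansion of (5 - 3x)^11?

The general term is C(11,j)·(5)^j·(-3x)^(11-j); the x^10 term has j = 1.
C(11,1) = 11.
Coefficient = C(11,1) · 5^1 · (-3)^10 = 11 · 5 · 59049 = 3247695.

3247695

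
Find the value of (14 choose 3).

364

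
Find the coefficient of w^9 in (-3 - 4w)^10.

The general term is C(10,j)·(-3)^j·(-4w)^(10-j); the w^9 term has j = 1.
C(10,1) = 10.
Coefficient = C(10,1) · (-3)^1 · (-4)^9 = 10 · (-3) · (-262144) = 7864320.

7864320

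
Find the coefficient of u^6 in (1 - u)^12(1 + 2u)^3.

Coefficient of u^6 = Σ_{j} C(12,j)·(-1)^j·C(3,6-j)·2^(6-j) for j from 3 to 6.
= (-1760) + 5940 + (-4752) + 924 = 352.

352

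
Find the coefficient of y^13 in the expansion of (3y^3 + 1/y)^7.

General term: C(7,j)·(3y^3)^j·(1/y)^(7-j), with y-exponent 3j − 1(7−j) = 4j − 7.
Set 4j − 7 = 13: j = 5.
C(7,5) = 21; 3^5 = 243; 1^2 = 1.
Coefficient = 21 · 243 · 1 = 5103.

5103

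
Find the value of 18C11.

C(18,11) = C(18,7) by symmetry.
C(18,7) = (18·17·16·15·14·13·12) / 7! = 160392960 / 5040 = 31824.

31824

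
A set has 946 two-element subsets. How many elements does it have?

n(n−1)/2 = 946 ⇒ n(n−1) = 1892. Since 44·43 = 1892, n = 44.

44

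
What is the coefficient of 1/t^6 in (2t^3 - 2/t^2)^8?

General term: C(8,j)·(2t^3)^j·(-2/t^2)^(8-j), with t-exponent 3j − 2(8−j) = 5j − 16.
Set 5j − 16 = -6: j = 2.
C(8,2) = 28; 2^2 = 4; (-2)^6 = 64.
Coefficient = 28 · 4 · 64 = 7168.

7168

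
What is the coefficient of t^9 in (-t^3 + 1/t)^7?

35

General term: C(7,j)·(-t^3)^j·(1/t)^(7-j), with t-exponent 3j − 1(7−j) = 4j − 7.
Set 4j − 7 = 9: j = 4.
C(7,4) = 35; (-1)^4 = 1; 1^3 = 1.
Coefficient = 35 · 1 · 1 = 35.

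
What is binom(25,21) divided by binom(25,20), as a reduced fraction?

C(n,k+1)/C(n,k) = (n−k)/(k+1) = (25−20)/(20+1) = 5/21.

5/21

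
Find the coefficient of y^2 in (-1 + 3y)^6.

The general term is C(6,j)·(-1)^j·(3y)^(6-j); the y^2 term has j = 4.
C(6,4) = 15.
Coefficient = C(6,4) · 3^2 = 15 · 9 = 135.

135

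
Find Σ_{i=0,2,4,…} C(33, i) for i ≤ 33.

4294967296

Half of (1+1)^33 + (1−1)^33 gives the even-index sum: 2^32 = 4294967296.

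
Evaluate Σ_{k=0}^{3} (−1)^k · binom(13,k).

-220

The partial alternating sum Σ_{k=0}^{3} (−1)^k C(13,k) = (−1)^3 C(12,3) = -220.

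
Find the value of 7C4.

35

C(7,4) = C(7,3) by symmetry.
C(7,3) = (7·6·5) / 3! = 210 / 6 = 35.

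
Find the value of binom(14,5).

C(14,5) = (14·13·12·11·10) / 5! = 240240 / 120 = 2002.

2002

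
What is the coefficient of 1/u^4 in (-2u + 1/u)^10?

General term: C(10,j)·(-2u)^j·(1/u)^(10-j), with u-exponent 1j − 1(10−j) = 2j − 10.
Set 2j − 10 = -4: j = 3.
C(10,3) = 120; (-2)^3 = -8; 1^7 = 1.
Coefficient = 120 · (-8) · 1 = -960.

-960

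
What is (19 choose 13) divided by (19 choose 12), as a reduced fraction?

7/13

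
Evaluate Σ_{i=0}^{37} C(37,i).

Setting x = 1 in (1+x)^37 gives Σ C(37,i) = 2^37 = 137438953472.

137438953472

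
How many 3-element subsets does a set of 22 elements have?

1540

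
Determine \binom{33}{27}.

C(33,27) = C(33,6) by symmetry.
C(33,6) = (33·32·31·30·29·28) / 6! = 797448960 / 720 = 1107568.

1107568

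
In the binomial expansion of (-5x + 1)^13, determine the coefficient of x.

-65

The general term is C(13,j)·(-5x)^j·(1)^(13-j); the x^1 term has j = 1.
C(13,1) = 13.
Coefficient = C(13,1) · (-5)^1 = 13 · (-5) = -65.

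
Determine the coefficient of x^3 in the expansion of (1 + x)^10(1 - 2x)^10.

60

Coefficient of x^3 = Σ_{j} C(10,j)·1^j·C(10,3-j)·(-2)^(3-j) for j from 0 to 3.
= (-960) + 1800 + (-900) + 120 = 60.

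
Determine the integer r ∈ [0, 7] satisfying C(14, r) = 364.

3

C(14,r) increases on 0 ≤ r ≤ 7. C(14,2) = 91 and C(14,3) = 364, so r = 3.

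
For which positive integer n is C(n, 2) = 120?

16

n(n−1)/2 = 120 ⇒ n(n−1) = 240. Since 16·15 = 240, n = 16.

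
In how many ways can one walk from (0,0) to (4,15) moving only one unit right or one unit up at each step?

Each path is a sequence of 19 steps with 4 rights: C(19,4) = 3876.

3876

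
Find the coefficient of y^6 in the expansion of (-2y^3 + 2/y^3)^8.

-14336

General term: C(8,j)·(-2y^3)^j·(2/y^3)^(8-j), with y-exponent 3j − 3(8−j) = 6j − 24.
Set 6j − 24 = 6: j = 5.
C(8,5) = 56; (-2)^5 = -32; 2^3 = 8.
Coefficient = 56 · (-32) · 8 = -14336.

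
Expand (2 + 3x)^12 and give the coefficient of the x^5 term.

The general term is C(12,j)·(2)^j·(3x)^(12-j); the x^5 term has j = 7.
C(12,7) = 792.
Coefficient = C(12,7) · 2^7 · 3^5 = 792 · 128 · 243 = 24634368.

24634368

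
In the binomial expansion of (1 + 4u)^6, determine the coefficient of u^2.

240

The general term is C(6,j)·(1)^j·(4u)^(6-j); the u^2 term has j = 4.
C(6,4) = 15.
Coefficient = C(6,4) · 4^2 = 15 · 16 = 240.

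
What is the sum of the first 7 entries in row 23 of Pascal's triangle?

145499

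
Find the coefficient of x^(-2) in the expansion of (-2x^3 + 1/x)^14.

General term: C(14,j)·(-2x^3)^j·(1/x)^(14-j), with x-exponent 3j − 1(14−j) = 4j − 14.
Set 4j − 14 = -2: j = 3.
C(14,3) = 364; (-2)^3 = -8; 1^11 = 1.
Coefficient = 364 · (-8) · 1 = -2912.

-2912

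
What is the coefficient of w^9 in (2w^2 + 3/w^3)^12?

General term: C(12,j)·(2w^2)^j·(3/w^3)^(12-j), with w-exponent 2j − 3(12−j) = 5j − 36.
Set 5j − 36 = 9: j = 9.
C(12,9) = 220; 2^9 = 512; 3^3 = 27.
Coefficient = 220 · 512 · 27 = 3041280.

3041280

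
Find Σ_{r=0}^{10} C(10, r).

1024

Setting x = 1 in (1+x)^10 gives Σ C(10,r) = 2^10 = 1024.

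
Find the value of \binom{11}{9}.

55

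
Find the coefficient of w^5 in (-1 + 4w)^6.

The general term is C(6,j)·(-1)^j·(4w)^(6-j); the w^5 term has j = 1.
C(6,1) = 6.
Coefficient = C(6,1) · (-1)^1 · 4^5 = 6 · (-1) · 1024 = -6144.

-6144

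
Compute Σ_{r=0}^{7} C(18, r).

63004

1 + 18 + 153 + 816 + 3060 + 8568 + 18564 + 31824 = 63004.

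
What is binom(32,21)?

129024480

C(32,21) = C(32,11) by symmetry.
C(32,11) = (32·31·30·29·28·27·26·25·24·23·22) / 11! = 5150244363264000 / 39916800 = 129024480.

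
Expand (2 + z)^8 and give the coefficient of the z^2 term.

The general term is C(8,j)·(2)^j·(z)^(8-j); the z^2 term has j = 6.
C(8,6) = 28.
Coefficient = C(8,6) · 2^6 = 28 · 64 = 1792.

1792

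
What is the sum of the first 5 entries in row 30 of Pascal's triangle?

1 + 30 + 435 + 4060 + 27405 = 31931.

31931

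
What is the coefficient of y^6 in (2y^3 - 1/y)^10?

3360

General term: C(10,j)·(2y^3)^j·(-1/y)^(10-j), with y-exponent 3j − 1(10−j) = 4j − 10.
Set 4j − 10 = 6: j = 4.
C(10,4) = 210; 2^4 = 16; (-1)^6 = 1.
Coefficient = 210 · 16 · 1 = 3360.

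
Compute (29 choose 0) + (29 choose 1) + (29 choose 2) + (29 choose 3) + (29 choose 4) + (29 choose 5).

1 + 29 + 406 + 3654 + 23751 + 118755 = 146596.

146596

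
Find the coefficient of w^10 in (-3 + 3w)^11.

The general term is C(11,j)·(-3)^j·(3w)^(11-j); the w^10 term has j = 1.
C(11,1) = 11.
Coefficient = C(11,1) · (-3)^1 · 3^10 = 11 · (-3) · 59049 = -1948617.

-1948617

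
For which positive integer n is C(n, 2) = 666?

37

n(n−1)/2 = 666 ⇒ n(n−1) = 1332. Since 37·36 = 1332, n = 37.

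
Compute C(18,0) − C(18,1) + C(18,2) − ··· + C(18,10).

19448

The partial alternating sum Σ_{k=0}^{10} (−1)^k C(18,k) = (−1)^10 C(17,10) = 19448.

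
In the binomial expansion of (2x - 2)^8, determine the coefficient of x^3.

-14336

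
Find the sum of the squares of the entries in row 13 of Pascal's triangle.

10400600

By Vandermonde's identity, Σ C(13,i)² = C(26,13) = 10400600.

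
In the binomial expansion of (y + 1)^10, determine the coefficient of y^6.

The general term is C(10,j)·(y)^j·(1)^(10-j); the y^6 term has j = 6.
C(10,6) = 210.
Coefficient = C(10,6) = 210.

210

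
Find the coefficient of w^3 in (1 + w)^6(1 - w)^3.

-8

Coefficient of w^3 = Σ_{j} C(6,j)·1^j·C(3,3-j)·(-1)^(3-j) for j from 0 to 3.
= (-1) + 18 + (-45) + 20 = -8.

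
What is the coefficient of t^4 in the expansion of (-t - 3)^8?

5670

The general term is C(8,j)·(-t)^j·(-3)^(8-j); the t^4 term has j = 4.
C(8,4) = 70.
Coefficient = C(8,4) · (-3)^4 = 70 · 81 = 5670.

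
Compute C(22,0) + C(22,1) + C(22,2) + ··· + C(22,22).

4194304

Setting x = 1 in (1+x)^22 gives Σ C(22,r) = 2^22 = 4194304.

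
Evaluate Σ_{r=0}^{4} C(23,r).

1 + 23 + 253 + 1771 + 8855 = 10903.

10903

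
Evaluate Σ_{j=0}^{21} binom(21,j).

2097152

The entries of row 21 sum to 2^21 = 2097152.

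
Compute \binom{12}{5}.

C(12,5) = (12·11·10·9·8) / 5! = 95040 / 120 = 792.

792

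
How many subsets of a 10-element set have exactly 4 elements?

210

Choose the 4 positions: C(10,4) = 210.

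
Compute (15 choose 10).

C(15,10) = C(15,5) by symmetry.
C(15,5) = (15·14·13·12·11) / 5! = 360360 / 120 = 3003.

3003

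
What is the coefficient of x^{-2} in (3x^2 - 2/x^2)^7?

General term: C(7,j)·(3x^2)^j·(-2/x^2)^(7-j), with x-exponent 2j − 2(7−j) = 4j − 14.
Set 4j − 14 = -2: j = 3.
C(7,3) = 35; 3^3 = 27; (-2)^4 = 16.
Coefficient = 35 · 27 · 16 = 15120.

15120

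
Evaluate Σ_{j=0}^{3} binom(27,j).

1 + 27 + 351 + 2925 = 3304.

3304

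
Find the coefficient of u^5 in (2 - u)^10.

-8064

The general term is C(10,j)·(2)^j·(-u)^(10-j); the u^5 term has j = 5.
C(10,5) = 252.
Coefficient = C(10,5) · 2^5 · (-1)^5 = 252 · 32 · (-1) = -8064.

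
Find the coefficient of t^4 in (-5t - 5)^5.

-15625

The general term is C(5,j)·(-5t)^j·(-5)^(5-j); the t^4 term has j = 4.
C(5,4) = 5.
Coefficient = C(5,4) · (-5)^4 · (-5)^1 = 5 · 625 · (-5) = -15625.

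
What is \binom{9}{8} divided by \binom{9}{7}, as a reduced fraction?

1/4

C(n,k+1)/C(n,k) = (n−k)/(k+1) = (9−7)/(7+1) = 2/8 = 1/4.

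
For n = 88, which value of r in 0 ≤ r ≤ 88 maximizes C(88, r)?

44

C(88,r) is maximized at r = 88/2 = 44.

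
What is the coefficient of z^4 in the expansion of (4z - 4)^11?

-1384120320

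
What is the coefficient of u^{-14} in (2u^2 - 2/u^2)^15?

-44728320

General term: C(15,j)·(2u^2)^j·(-2/u^2)^(15-j), with u-exponent 2j − 2(15−j) = 4j − 30.
Set 4j − 30 = -14: j = 4.
C(15,4) = 1365; 2^4 = 16; (-2)^11 = -2048.
Coefficient = 1365 · 16 · (-2048) = -44728320.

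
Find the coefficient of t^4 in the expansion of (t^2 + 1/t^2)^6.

15

General term: C(6,j)·(t^2)^j·(1/t^2)^(6-j), with t-exponent 2j − 2(6−j) = 4j − 12.
Set 4j − 12 = 4: j = 4.
C(6,4) = 15; 1^4 = 1; 1^2 = 1.
Coefficient = 15 · 1 · 1 = 15.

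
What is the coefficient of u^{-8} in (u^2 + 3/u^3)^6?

General term: C(6,j)·(u^2)^j·(3/u^3)^(6-j), with u-exponent 2j − 3(6−j) = 5j − 18.
Set 5j − 18 = -8: j = 2.
C(6,2) = 15; 1^2 = 1; 3^4 = 81.
Coefficient = 15 · 1 · 81 = 1215.

1215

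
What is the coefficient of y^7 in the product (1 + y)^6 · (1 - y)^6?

0

Coefficient of y^7 = Σ_{j} C(6,j)·1^j·C(6,7-j)·(-1)^(7-j) for j from 1 to 6.
= 6 + (-90) + 300 + (-300) + 90 + (-6) = 0.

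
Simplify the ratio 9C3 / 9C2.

C(n,k+1)/C(n,k) = (n−k)/(k+1) = (9−2)/(2+1) = 7/3.

7/3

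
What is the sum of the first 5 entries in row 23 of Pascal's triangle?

1 + 23 + 253 + 1771 + 8855 = 10903.

10903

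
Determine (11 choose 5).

462

C(11,5) = (11·10·9·8·7) / 5! = 55440 / 120 = 462.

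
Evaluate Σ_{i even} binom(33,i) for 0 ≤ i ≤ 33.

4294967296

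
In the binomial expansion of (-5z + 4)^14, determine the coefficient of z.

-4697620480

The general term is C(14,j)·(-5z)^j·(4)^(14-j); the z^1 term has j = 1.
C(14,1) = 14.
Coefficient = C(14,1) · (-5)^1 · 4^13 = 14 · (-5) · 67108864 = -4697620480.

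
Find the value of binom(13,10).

286

C(13,10) = C(13,3) by symmetry.
C(13,3) = (13·12·11) / 3! = 1716 / 6 = 286.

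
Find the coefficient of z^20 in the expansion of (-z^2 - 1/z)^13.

General term: C(13,j)·(-z^2)^j·(-1/z)^(13-j), with z-exponent 2j − 1(13−j) = 3j − 13.
Set 3j − 13 = 20: j = 11.
C(13,11) = 78; (-1)^11 = -1; (-1)^2 = 1.
Coefficient = 78 · (-1) · 1 = -78.

-78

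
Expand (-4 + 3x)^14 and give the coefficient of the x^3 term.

-41221619712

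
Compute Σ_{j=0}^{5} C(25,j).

68406

1 + 25 + 300 + 2300 + 12650 + 53130 = 68406.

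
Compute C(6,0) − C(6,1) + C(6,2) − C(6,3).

The partial alternating sum Σ_{k=0}^{3} (−1)^k C(6,k) = (−1)^3 C(5,3) = -10.

-10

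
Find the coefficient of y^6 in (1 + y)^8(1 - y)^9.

Coefficient of y^6 = Σ_{j} C(8,j)·1^j·C(9,6-j)·(-1)^(6-j) for j from 0 to 6.
= 84 + (-1008) + 3528 + (-4704) + 2520 + (-504) + 28 = -56.

-56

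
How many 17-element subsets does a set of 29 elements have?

C(29,17) = C(29,12) by symmetry.
C(29,12) = (29·28·27·26·25·24·23·22·21·20·19·18) / 12! = 24858235898496000 / 479001600 = 51895935.

51895935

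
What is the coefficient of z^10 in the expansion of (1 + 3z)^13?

16888014

The general term is C(13,j)·(1)^j·(3z)^(13-j); the z^10 term has j = 3.
C(13,3) = 286.
Coefficient = C(13,3) · 3^10 = 286 · 59049 = 16888014.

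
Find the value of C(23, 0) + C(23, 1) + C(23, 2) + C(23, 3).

1 + 23 + 253 + 1771 = 2048.

2048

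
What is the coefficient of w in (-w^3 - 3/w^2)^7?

General term: C(7,j)·(-w^3)^j·(-3/w^2)^(7-j), with w-exponent 3j − 2(7−j) = 5j − 14.
Set 5j − 14 = 1: j = 3.
C(7,3) = 35; (-1)^3 = -1; (-3)^4 = 81.
Coefficient = 35 · (-1) · 81 = -2835.

-2835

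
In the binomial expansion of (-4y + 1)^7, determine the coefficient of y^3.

-2240

The general term is C(7,j)·(-4y)^j·(1)^(7-j); the y^3 term has j = 3.
C(7,3) = 35.
Coefficient = C(7,3) · (-4)^3 = 35 · (-64) = -2240.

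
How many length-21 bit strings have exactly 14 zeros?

116280

Choose the 14 positions: C(21,14) = 116280.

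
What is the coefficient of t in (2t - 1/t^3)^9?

General term: C(9,j)·(2t)^j·(-1/t^3)^(9-j), with t-exponent 1j − 3(9−j) = 4j − 27.
Set 4j − 27 = 1: j = 7.
C(9,7) = 36; 2^7 = 128; (-1)^2 = 1.
Coefficient = 36 · 128 · 1 = 4608.

4608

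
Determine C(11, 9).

C(11,9) = C(11,2) by symmetry.
C(11,2) = (11·10) / 2! = 110 / 2 = 55.

55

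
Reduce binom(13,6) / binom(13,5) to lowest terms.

C(n,k+1)/C(n,k) = (n−k)/(k+1) = (13−5)/(5+1) = 8/6 = 4/3.

4/3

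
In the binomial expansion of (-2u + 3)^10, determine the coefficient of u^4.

2449440

The general term is C(10,j)·(-2u)^j·(3)^(10-j); the u^4 term has j = 4.
C(10,4) = 210.
Coefficient = C(10,4) · (-2)^4 · 3^6 = 210 · 16 · 729 = 2449440.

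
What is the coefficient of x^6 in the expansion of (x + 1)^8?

28

The general term is C(8,j)·(x)^j·(1)^(8-j); the x^6 term has j = 6.
C(8,6) = 28.
Coefficient = C(8,6) = 28.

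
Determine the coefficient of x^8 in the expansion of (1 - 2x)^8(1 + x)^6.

-624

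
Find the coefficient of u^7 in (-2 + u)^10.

-960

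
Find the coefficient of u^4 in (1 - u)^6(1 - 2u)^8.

5823

Coefficient of u^4 = Σ_{j} C(6,j)·(-1)^j·C(8,4-j)·(-2)^(4-j) for j from 0 to 4.
= 1120 + 2688 + 1680 + 320 + 15 = 5823.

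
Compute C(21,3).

C(21,3) = (21·20·19) / 3! = 7980 / 6 = 1330.

1330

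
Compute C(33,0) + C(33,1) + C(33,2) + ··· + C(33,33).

The entries of row 33 sum to 2^33 = 8589934592.

8589934592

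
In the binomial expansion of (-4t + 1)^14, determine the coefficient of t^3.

-23296

The general term is C(14,j)·(-4t)^j·(1)^(14-j); the t^3 term has j = 3.
C(14,3) = 364.
Coefficient = C(14,3) · (-4)^3 = 364 · (-64) = -23296.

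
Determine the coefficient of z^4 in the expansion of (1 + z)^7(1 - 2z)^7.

Coefficient of z^4 = Σ_{j} C(7,j)·1^j·C(7,4-j)·(-2)^(4-j) for j from 0 to 4.
= 560 + (-1960) + 1764 + (-490) + 35 = -91.

-91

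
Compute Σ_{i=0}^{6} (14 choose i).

1 + 14 + 91 + 364 + 1001 + 2002 + 3003 = 6476.

6476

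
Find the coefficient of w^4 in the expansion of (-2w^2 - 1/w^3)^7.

-672

General term: C(7,j)·(-2w^2)^j·(-1/w^3)^(7-j), with w-exponent 2j − 3(7−j) = 5j − 21.
Set 5j − 21 = 4: j = 5.
C(7,5) = 21; (-2)^5 = -32; (-1)^2 = 1.
Coefficient = 21 · (-32) · 1 = -672.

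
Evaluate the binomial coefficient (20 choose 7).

77520

C(20,7) = (20·19·18·17·16·15·14) / 7! = 390700800 / 5040 = 77520.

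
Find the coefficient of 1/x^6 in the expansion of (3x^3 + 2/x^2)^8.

General term: C(8,j)·(3x^3)^j·(2/x^2)^(8-j), with x-exponent 3j − 2(8−j) = 5j − 16.
Set 5j − 16 = -6: j = 2.
C(8,2) = 28; 3^2 = 9; 2^6 = 64.
Coefficient = 28 · 9 · 64 = 16128.

16128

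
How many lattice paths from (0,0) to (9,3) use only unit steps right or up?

220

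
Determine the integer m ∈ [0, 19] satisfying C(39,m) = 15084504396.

14

C(39,m) increases on 0 ≤ m ≤ 19. C(39,13) = 8122425444 and C(39,14) = 15084504396, so m = 14.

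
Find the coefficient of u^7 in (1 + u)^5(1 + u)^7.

792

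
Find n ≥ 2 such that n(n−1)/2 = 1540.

n(n−1)/2 = 1540 ⇒ n(n−1) = 3080. Since 56·55 = 3080, n = 56.

56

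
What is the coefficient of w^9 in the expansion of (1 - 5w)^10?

-19531250

The general term is C(10,j)·(1)^j·(-5w)^(10-j); the w^9 term has j = 1.
C(10,1) = 10.
Coefficient = C(10,1) · (-5)^9 = 10 · (-1953125) = -19531250.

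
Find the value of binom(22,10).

C(22,10) = (22·21·20·19·18·17·16·15·14·13) / 10! = 2346549004800 / 3628800 = 646646.

646646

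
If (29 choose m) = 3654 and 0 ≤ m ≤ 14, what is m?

3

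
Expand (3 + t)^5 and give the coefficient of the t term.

The general term is C(5,j)·(3)^j·(t)^(5-j); the t^1 term has j = 4.
C(5,4) = 5.
Coefficient = C(5,4) · 3^4 = 5 · 81 = 405.

405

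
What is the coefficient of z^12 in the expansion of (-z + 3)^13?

39

The general term is C(13,j)·(-z)^j·(3)^(13-j); the z^12 term has j = 12.
C(13,12) = 13.
Coefficient = C(13,12) · 3^1 = 13 · 3 = 39.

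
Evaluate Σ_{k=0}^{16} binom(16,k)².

By Vandermonde's identity, Σ C(16,k)² = C(32,16) = 601080390.

601080390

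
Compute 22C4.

7315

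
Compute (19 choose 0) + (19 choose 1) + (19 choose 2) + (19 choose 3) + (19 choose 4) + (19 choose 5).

16664

1 + 19 + 171 + 969 + 3876 + 11628 = 16664.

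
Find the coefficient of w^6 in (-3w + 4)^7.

The general term is C(7,j)·(-3w)^j·(4)^(7-j); the w^6 term has j = 6.
C(7,6) = 7.
Coefficient = C(7,6) · (-3)^6 · 4^1 = 7 · 729 · 4 = 20412.

20412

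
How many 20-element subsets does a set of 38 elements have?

33578000610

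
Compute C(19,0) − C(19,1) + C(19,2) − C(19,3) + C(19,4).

The partial alternating sum Σ_{k=0}^{4} (−1)^k C(19,k) = (−1)^4 C(18,4) = 3060.

3060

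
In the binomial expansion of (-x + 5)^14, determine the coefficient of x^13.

-70

The general term is C(14,j)·(-x)^j·(5)^(14-j); the x^13 term has j = 13.
C(14,13) = 14.
Coefficient = C(14,13) · (-1)^13 · 5^1 = 14 · (-1) · 5 = -70.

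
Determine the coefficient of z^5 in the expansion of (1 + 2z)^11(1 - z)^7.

Coefficient of z^5 = Σ_{j} C(11,j)·2^j·C(7,5-j)·(-1)^(5-j) for j from 0 to 5.
= (-21) + 770 + (-7700) + 27720 + (-36960) + 14784 = -1407.

-1407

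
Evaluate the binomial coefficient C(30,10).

30045015

C(30,10) = (30·29·28·27·26·25·24·23·22·21) / 10! = 109027350432000 / 3628800 = 30045015.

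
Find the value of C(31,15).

300540195

C(31,15) = (31·30·29·28·27·26·25·24·23·22·21·20·19·18·17) / 15! = 393008709555221760000 / 1307674368000 = 300540195.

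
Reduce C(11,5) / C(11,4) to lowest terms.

7/5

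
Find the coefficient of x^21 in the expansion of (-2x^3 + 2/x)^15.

General term: C(15,j)·(-2x^3)^j·(2/x)^(15-j), with x-exponent 3j − 1(15−j) = 4j − 15.
Set 4j − 15 = 21: j = 9.
C(15,9) = 5005; (-2)^9 = -512; 2^6 = 64.
Coefficient = 5005 · (-512) · 64 = -164003840.

-164003840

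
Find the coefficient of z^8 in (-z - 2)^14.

The general term is C(14,j)·(-z)^j·(-2)^(14-j); the z^8 term has j = 8.
C(14,8) = 3003.
Coefficient = C(14,8) · (-2)^6 = 3003 · 64 = 192192.

192192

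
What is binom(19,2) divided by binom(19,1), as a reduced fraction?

9

C(n,k+1)/C(n,k) = (n−k)/(k+1) = (19−1)/(1+1) = 18/2 = 9.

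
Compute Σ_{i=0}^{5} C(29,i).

146596

1 + 29 + 406 + 3654 + 23751 + 118755 = 146596.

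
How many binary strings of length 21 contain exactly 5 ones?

20349

Choose the 5 positions: C(21,5) = 20349.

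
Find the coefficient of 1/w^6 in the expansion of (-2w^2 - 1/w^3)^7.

-280

General term: C(7,j)·(-2w^2)^j·(-1/w^3)^(7-j), with w-exponent 2j − 3(7−j) = 5j − 21.
Set 5j − 21 = -6: j = 3.
C(7,3) = 35; (-2)^3 = -8; (-1)^4 = 1.
Coefficient = 35 · (-8) · 1 = -280.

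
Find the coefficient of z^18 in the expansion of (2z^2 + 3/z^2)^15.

50319360

General term: C(15,j)·(2z^2)^j·(3/z^2)^(15-j), with z-exponent 2j − 2(15−j) = 4j − 30.
Set 4j − 30 = 18: j = 12.
C(15,12) = 455; 2^12 = 4096; 3^3 = 27.
Coefficient = 455 · 4096 · 27 = 50319360.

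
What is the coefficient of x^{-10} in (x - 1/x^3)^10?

General term: C(10,j)·(x)^j·(-1/x^3)^(10-j), with x-exponent 1j − 3(10−j) = 4j − 30.
Set 4j − 30 = -10: j = 5.
C(10,5) = 252; 1^5 = 1; (-1)^5 = -1.
Coefficient = 252 · 1 · (-1) = -252.

-252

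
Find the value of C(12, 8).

495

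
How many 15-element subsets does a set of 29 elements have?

77558760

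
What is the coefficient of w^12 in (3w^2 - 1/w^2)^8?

General term: C(8,j)·(3w^2)^j·(-1/w^2)^(8-j), with w-exponent 2j − 2(8−j) = 4j − 16.
Set 4j − 16 = 12: j = 7.
C(8,7) = 8; 3^7 = 2187; (-1)^1 = -1.
Coefficient = 8 · 2187 · (-1) = -17496.

-17496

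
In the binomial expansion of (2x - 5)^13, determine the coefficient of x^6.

The general term is C(13,j)·(2x)^j·(-5)^(13-j); the x^6 term has j = 6.
C(13,6) = 1716.
Coefficient = C(13,6) · 2^6 · (-5)^7 = 1716 · 64 · (-78125) = -8580000000.

-8580000000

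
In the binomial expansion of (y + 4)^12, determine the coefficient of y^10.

The general term is C(12,j)·(y)^j·(4)^(12-j); the y^10 term has j = 10.
C(12,10) = 66.
Coefficient = C(12,10) · 4^2 = 66 · 16 = 1056.

1056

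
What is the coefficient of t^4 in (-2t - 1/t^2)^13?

-292864

General term: C(13,j)·(-2t)^j·(-1/t^2)^(13-j), with t-exponent 1j − 2(13−j) = 3j − 26.
Set 3j − 26 = 4: j = 10.
C(13,10) = 286; (-2)^10 = 1024; (-1)^3 = -1.
Coefficient = 286 · 1024 · (-1) = -292864.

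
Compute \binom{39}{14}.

15084504396

C(39,14) = (39·38·37·36·35·34·33·32·31·30·29·28·27·26) / 14! = 1315041316842168115200 / 87178291200 = 15084504396.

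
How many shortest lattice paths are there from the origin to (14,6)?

38760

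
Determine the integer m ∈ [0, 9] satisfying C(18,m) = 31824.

C(18,m) increases on 0 ≤ m ≤ 9. C(18,6) = 18564 and C(18,7) = 31824, so m = 7.

7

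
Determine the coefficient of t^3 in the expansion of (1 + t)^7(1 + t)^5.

220

(1 + t)^7(1 + t)^5 = (1 + t)^12, so the coefficient of t^3 is C(12,3)·1^3 = 220·1 = 220.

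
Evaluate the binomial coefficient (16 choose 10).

8008

C(16,10) = C(16,6) by symmetry.
C(16,6) = (16·15·14·13·12·11) / 6! = 5765760 / 720 = 8008.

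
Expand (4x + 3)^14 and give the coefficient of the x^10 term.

The general term is C(14,j)·(4x)^j·(3)^(14-j); the x^10 term has j = 10.
C(14,10) = 1001.
Coefficient = C(14,10) · 4^10 · 3^4 = 1001 · 1048576 · 81 = 85019590656.

85019590656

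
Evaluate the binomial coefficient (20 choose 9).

C(20,9) = (20·19·18·17·16·15·14·13·12) / 9! = 60949324800 / 362880 = 167960.

167960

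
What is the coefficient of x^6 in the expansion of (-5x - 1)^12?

14437500

The general term is C(12,j)·(-5x)^j·(-1)^(12-j); the x^6 term has j = 6.
C(12,6) = 924.
Coefficient = C(12,6) · (-5)^6 = 924 · 15625 = 14437500.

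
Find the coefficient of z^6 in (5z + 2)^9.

10500000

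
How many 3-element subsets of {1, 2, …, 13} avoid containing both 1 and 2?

275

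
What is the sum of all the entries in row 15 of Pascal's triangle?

Setting x = 1 in (1+x)^15 gives Σ C(15,k) = 2^15 = 32768.

32768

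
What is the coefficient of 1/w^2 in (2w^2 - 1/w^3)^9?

General term: C(9,j)·(2w^2)^j·(-1/w^3)^(9-j), with w-exponent 2j − 3(9−j) = 5j − 27.
Set 5j − 27 = -2: j = 5.
C(9,5) = 126; 2^5 = 32; (-1)^4 = 1.
Coefficient = 126 · 32 · 1 = 4032.

4032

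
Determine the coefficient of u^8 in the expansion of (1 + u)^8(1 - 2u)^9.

-2447

Coefficient of u^8 = Σ_{j} C(8,j)·1^j·C(9,8-j)·(-2)^(8-j) for j from 0 to 8.
= 2304 + (-36864) + 150528 + (-225792) + 141120 + (-37632) + 4032 + (-144) + 1 = -2447.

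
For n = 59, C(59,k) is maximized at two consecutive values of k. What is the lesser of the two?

For odd n = 59, C(59,k) peaks at k = (n−1)/2 and (n+1)/2; the lesser is 29.

29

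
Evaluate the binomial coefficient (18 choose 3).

816

C(18,3) = (18·17·16) / 3! = 4896 / 6 = 816.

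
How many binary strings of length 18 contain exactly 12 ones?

18564

Choose the 12 positions: C(18,12) = 18564.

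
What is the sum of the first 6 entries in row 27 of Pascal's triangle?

1 + 27 + 351 + 2925 + 17550 + 80730 = 101584.

101584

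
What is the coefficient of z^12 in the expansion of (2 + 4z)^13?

436207616

The general term is C(13,j)·(2)^j·(4z)^(13-j); the z^12 term has j = 1.
C(13,1) = 13.
Coefficient = C(13,1) · 2^1 · 4^12 = 13 · 2 · 16777216 = 436207616.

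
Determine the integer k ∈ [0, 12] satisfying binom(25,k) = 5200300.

12

C(25,k) increases on 0 ≤ k ≤ 12. C(25,11) = 4457400 and C(25,12) = 5200300, so k = 12.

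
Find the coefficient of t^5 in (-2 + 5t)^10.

-25200000

The general term is C(10,j)·(-2)^j·(5t)^(10-j); the t^5 term has j = 5.
C(10,5) = 252.
Coefficient = C(10,5) · (-2)^5 · 5^5 = 252 · (-32) · 3125 = -25200000.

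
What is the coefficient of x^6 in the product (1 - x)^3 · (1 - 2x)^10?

Coefficient of x^6 = Σ_{j} C(3,j)·(-1)^j·C(10,6-j)·(-2)^(6-j) for j from 0 to 3.
= 13440 + 24192 + 10080 + 960 = 48672.

48672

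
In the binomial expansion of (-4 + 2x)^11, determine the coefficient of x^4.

-86507520

The general term is C(11,j)·(-4)^j·(2x)^(11-j); the x^4 term has j = 7.
C(11,7) = 330.
Coefficient = C(11,7) · (-4)^7 · 2^4 = 330 · (-16384) · 16 = -86507520.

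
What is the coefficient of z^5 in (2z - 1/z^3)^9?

-2304

General term: C(9,j)·(2z)^j·(-1/z^3)^(9-j), with z-exponent 1j − 3(9−j) = 4j − 27.
Set 4j − 27 = 5: j = 8.
C(9,8) = 9; 2^8 = 256; (-1)^1 = -1.
Coefficient = 9 · 256 · (-1) = -2304.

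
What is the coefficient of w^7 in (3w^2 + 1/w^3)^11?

General term: C(11,j)·(3w^2)^j·(1/w^3)^(11-j), with w-exponent 2j − 3(11−j) = 5j − 33.
Set 5j − 33 = 7: j = 8.
C(11,8) = 165; 3^8 = 6561; 1^3 = 1.
Coefficient = 165 · 6561 · 1 = 1082565.

1082565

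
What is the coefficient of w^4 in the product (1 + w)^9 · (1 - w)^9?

36

Coefficient of w^4 = Σ_{j} C(9,j)·1^j·C(9,4-j)·(-1)^(4-j) for j from 0 to 4.
= 126 + (-756) + 1296 + (-756) + 126 = 36.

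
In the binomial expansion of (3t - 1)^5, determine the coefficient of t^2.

-90

The general term is C(5,j)·(3t)^j·(-1)^(5-j); the t^2 term has j = 2.
C(5,2) = 10.
Coefficient = C(5,2) · 3^2 · (-1)^3 = 10 · 9 · (-1) = -90.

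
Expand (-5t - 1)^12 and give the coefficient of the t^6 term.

The general term is C(12,j)·(-5t)^j·(-1)^(12-j); the t^6 term has j = 6.
C(12,6) = 924.
Coefficient = C(12,6) · (-5)^6 = 924 · 15625 = 14437500.

14437500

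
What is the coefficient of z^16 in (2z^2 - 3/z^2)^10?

General term: C(10,j)·(2z^2)^j·(-3/z^2)^(10-j), with z-exponent 2j − 2(10−j) = 4j − 20.
Set 4j − 20 = 16: j = 9.
C(10,9) = 10; 2^9 = 512; (-3)^1 = -3.
Coefficient = 10 · 512 · (-3) = -15360.

-15360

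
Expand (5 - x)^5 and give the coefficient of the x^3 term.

-250

The general term is C(5,j)·(5)^j·(-x)^(5-j); the x^3 term has j = 2.
C(5,2) = 10.
Coefficient = C(5,2) · 5^2 · (-1)^3 = 10 · 25 · (-1) = -250.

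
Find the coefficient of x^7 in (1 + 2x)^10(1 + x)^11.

1570650

Coefficient of x^7 = Σ_{j} C(10,j)·2^j·C(11,7-j)·1^(7-j) for j from 0 to 7.
= 330 + 9240 + 83160 + 316800 + 554400 + 443520 + 147840 + 15360 = 1570650.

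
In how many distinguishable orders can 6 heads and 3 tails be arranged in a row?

Choose positions for the heads: C(9,6) = 84.

84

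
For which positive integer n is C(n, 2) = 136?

n(n−1)/2 = 136 ⇒ n(n−1) = 272. Since 17·16 = 272, n = 17.

17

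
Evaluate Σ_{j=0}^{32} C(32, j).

4294967296

Setting x = 1 in (1+x)^32 gives Σ C(32,j) = 2^32 = 4294967296.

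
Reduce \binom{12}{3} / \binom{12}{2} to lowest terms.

10/3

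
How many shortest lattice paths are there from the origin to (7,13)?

77520

Each path is a sequence of 20 steps with 7 rights: C(20,7) = 77520.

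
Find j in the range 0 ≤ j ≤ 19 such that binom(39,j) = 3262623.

6

C(39,j) increases on 0 ≤ j ≤ 19. C(39,5) = 575757 and C(39,6) = 3262623, so j = 6.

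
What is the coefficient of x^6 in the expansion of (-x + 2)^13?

The general term is C(13,j)·(-x)^j·(2)^(13-j); the x^6 term has j = 6.
C(13,6) = 1716.
Coefficient = C(13,6) · 2^7 = 1716 · 128 = 219648.

219648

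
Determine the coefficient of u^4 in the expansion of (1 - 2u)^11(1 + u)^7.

Coefficient of u^4 = Σ_{j} C(11,j)·(-2)^j·C(7,4-j)·1^(4-j) for j from 0 to 4.
= 35 + (-770) + 4620 + (-9240) + 5280 = -75.

-75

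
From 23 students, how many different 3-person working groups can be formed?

This is C(23,3) = 1771.

1771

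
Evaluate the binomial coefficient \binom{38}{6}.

C(38,6) = (38·37·36·35·34·33) / 6! = 1987690320 / 720 = 2760681.

2760681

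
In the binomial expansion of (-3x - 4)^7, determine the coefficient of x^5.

-81648

The general term is C(7,j)·(-3x)^j·(-4)^(7-j); the x^5 term has j = 5.
C(7,5) = 21.
Coefficient = C(7,5) · (-3)^5 · (-4)^2 = 21 · (-243) · 16 = -81648.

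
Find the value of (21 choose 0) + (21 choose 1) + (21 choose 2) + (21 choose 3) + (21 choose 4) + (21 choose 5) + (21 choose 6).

82160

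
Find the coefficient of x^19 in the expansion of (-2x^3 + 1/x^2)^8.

General term: C(8,j)·(-2x^3)^j·(1/x^2)^(8-j), with x-exponent 3j − 2(8−j) = 5j − 16.
Set 5j − 16 = 19: j = 7.
C(8,7) = 8; (-2)^7 = -128; 1^1 = 1.
Coefficient = 8 · (-128) · 1 = -1024.

-1024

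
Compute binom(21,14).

116280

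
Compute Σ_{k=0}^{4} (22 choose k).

9109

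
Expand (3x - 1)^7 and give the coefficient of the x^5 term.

The general term is C(7,j)·(3x)^j·(-1)^(7-j); the x^5 term has j = 5.
C(7,5) = 21.
Coefficient = C(7,5) · 3^5 = 21 · 243 = 5103.

5103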